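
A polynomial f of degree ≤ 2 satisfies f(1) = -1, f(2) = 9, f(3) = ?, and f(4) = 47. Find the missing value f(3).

On equispaced nodes a degree-2 polynomial has vanishing third forward difference, so
  - f(1) + 3·f(2) - 3·f(3) + f(4) = 0.
Substituting the known values and solving for f(3):
  -3·f(3) = -75
  f(3) = 25.

25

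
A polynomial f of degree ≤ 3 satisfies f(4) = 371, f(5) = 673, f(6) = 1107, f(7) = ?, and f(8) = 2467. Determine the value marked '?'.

1697

The 4 known points determine the degree-3 polynomial uniquely.
Write f(x) = ax^3 + bx^2 + cx + d. Substituting each data point gives a linear system:
  64a + 16b + 4c + d = 371
  125a + 25b + 5c + d = 673
  216a + 36b + 6c + d = 1107
  512a + 64b + 8c + d = 2467
Solving the system yields a = 4, b = 6, c = 4, d = 3.
So f(x) = 4x³ + 6x² + 4x + 3.
Then f(7) = 1697.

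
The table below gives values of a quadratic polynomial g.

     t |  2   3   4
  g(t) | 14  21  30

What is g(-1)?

Write g(t) = at^2 + bt + c. Substituting each data point gives a linear system:
  4a + 2b + c = 14
  9a + 3b + c = 21
  16a + 4b + c = 30
Solving the system yields a = 1, b = 2, c = 6.
So g(t) = t² + 2t + 6.
Then g(-1) = 5.

5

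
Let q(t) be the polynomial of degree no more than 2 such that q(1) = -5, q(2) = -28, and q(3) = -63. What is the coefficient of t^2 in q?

-6

Write q(t) = at^2 + bt + c. Substituting each data point gives a linear system:
  a + b + c = -5
  4a + 2b + c = -28
  9a + 3b + c = -63
Solving the system yields a = -6, b = -5, c = 6.
So q(t) = -6t² - 5t + 6.
The leading coefficient is -6.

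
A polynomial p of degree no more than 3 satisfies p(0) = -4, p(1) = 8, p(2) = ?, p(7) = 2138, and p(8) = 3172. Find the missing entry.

58

The 4 known points determine the degree-3 polynomial uniquely.
Write p(n) = an^3 + bn^2 + cn + d. Substituting each data point gives a linear system:
  d = -4
  a + b + c + d = 8
  343a + 49b + 7c + d = 2138
  512a + 64b + 8c + d = 3172
Solving the system yields a = 6, b = 1, c = 5, d = -4.
So p(n) = 6n^3 + n^2 + 5n - 4.
Then p(2) = 58.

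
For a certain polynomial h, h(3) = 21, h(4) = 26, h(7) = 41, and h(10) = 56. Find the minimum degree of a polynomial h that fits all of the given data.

Divided differences on the nodes 3, 4, 7, 10:
  order 0: 21  26  41  56
  order 1: 5  5  5
  order 2: 0  0
  order 3: 0
The order-1 divided differences are all 5 (nonzero) and every higher order vanishes, so the data lies on a polynomial of degree exactly 1.

1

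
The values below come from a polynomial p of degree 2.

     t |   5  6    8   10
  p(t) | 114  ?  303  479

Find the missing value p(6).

167

The 3 known points determine the degree-2 polynomial uniquely.
Write p(t) = at^2 + bt + c. Substituting each data point gives a linear system:
  25a + 5b + c = 114
  64a + 8b + c = 303
  100a + 10b + c = 479
Solving the system yields a = 5, b = -2, c = -1.
So p(t) = 5t^2 - 2t - 1.
Then p(6) = 167.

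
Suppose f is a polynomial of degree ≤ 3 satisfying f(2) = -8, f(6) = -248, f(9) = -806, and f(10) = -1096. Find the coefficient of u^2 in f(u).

Write f(u) = au^3 + bu^2 + cu + d. Substituting each data point gives a linear system:
  8a + 4b + 2c + d = -8
  216a + 36b + 6c + d = -248
  729a + 81b + 9c + d = -806
  1000a + 100b + 10c + d = -1096
Solving the system yields a = -1, b = -1, c = 0, d = 4.
So f(u) = -u^3 - u^2 + 4.
The coefficient of u^2 is -1.

-1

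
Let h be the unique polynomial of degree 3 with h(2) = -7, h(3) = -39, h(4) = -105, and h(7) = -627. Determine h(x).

Write h(x) = ax^3 + bx^2 + cx + d. Substituting each data point gives a linear system:
  8a + 4b + 2c + d = -7
  27a + 9b + 3c + d = -39
  64a + 16b + 4c + d = -105
  343a + 49b + 7c + d = -627
Solving the system yields a = -2, b = 1, c = 1, d = 3.
So h(x) = -2x^3 + x^2 + x + 3.
Check: h(7) = -627. ✓

h(x) = -2x^3 + x^2 + x + 3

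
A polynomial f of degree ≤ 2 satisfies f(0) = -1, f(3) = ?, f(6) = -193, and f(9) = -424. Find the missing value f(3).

On equispaced nodes a degree-2 polynomial has vanishing third forward difference, so
  - f(0) + 3·f(3) - 3·f(6) + f(9) = 0.
Substituting the known values and solving for f(3):
  3·f(3) = -156
  f(3) = -52.

-52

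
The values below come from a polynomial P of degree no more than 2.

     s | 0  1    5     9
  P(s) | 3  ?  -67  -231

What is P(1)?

1

The 3 known points determine the degree-2 polynomial uniquely.
Write P(s) = as^2 + bs + c. Substituting each data point gives a linear system:
  c = 3
  25a + 5b + c = -67
  81a + 9b + c = -231
Solving the system yields a = -3, b = 1, c = 3.
So P(s) = -3s^2 + s + 3.
Then P(1) = 1.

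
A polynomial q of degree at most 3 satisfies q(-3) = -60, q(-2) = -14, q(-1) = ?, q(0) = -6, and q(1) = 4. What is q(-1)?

-4

The 4 known points determine the degree-3 polynomial uniquely.
Write q(t) = at^3 + bt^2 + ct + d. Substituting each data point gives a linear system:
  -27a + 9b - 3c + d = -60
  -8a + 4b - 2c + d = -14
  d = -6
  a + b + c + d = 4
Solving the system yields a = 4, b = 6, c = 0, d = -6.
So q(t) = 4t^3 + 6t^2 - 6.
Then q(-1) = -4.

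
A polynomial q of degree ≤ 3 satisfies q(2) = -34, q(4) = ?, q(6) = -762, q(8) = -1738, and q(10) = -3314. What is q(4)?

-242

The 4 known points determine the degree-3 polynomial uniquely.
Write q(n) = an^3 + bn^2 + cn + d. Substituting each data point gives a linear system:
  8a + 4b + 2c + d = -34
  216a + 36b + 6c + d = -762
  512a + 64b + 8c + d = -1738
  1000a + 100b + 10c + d = -3314
Solving the system yields a = -3, b = -3, c = -2, d = 6.
So q(n) = -3n³ - 3n² - 2n + 6.
Then q(4) = -242.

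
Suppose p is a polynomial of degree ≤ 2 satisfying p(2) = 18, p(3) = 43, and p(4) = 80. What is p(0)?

4

Using the Lagrange interpolation formula with nodes 2, 3, 4:
  L_0(s) = (s - 3)(s - 4) / 2
  L_1(s) = (s - 2)(s - 4) / -1
  L_2(s) = (s - 2)(s - 3) / 2
Then p(s) = 18·L_0(s) + 43·L_1(s) + 80·L_2(s).
Expanding and collecting terms gives p(s) = 6s² - 5s + 4.
Evaluating at s = 0: p(0) = 4.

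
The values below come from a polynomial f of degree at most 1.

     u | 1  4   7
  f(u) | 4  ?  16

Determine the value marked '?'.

On equispaced nodes a degree-1 polynomial has vanishing second forward difference, so
  f(1) - 2·f(4) + f(7) = 0.
Substituting the known values and solving for f(4):
  -2·f(4) = -20
  f(4) = 10.

10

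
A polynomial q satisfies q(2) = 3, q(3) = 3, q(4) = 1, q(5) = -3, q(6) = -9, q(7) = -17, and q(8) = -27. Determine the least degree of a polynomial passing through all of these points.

2

Forward differences of the values at u = 2, 3, 4, 5, 6, 7, 8:
  q  : 3  3  1  -3  -9  -17  -27
  Δ  : 0  -2  -4  -6  -8  -10
  Δ^2: -2  -2  -2  -2  -2
  Δ^3: 0  0  0  0
  Δ^4: 0  0  0
  Δ^5: 0  0
  Δ^6: 0
The second differences are constant (-2) and nonzero, while all higher differences vanish, so the minimal degree is 2.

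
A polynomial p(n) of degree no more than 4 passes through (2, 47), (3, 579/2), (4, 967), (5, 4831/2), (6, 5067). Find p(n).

Write p(n) = an^4 + bn^3 + cn^2 + dn + e. Substituting each data point gives a linear system:
  16a + 8b + 4c + 2d + e = 47
  81a + 27b + 9c + 3d + e = 579/2
  256a + 64b + 16c + 4d + e = 967
  625a + 125b + 25c + 5d + e = 4831/2
  1296a + 216b + 36c + 6d + e = 5067
Solving the system yields a = 4, b = 0, c = -5/2, d = -5, e = 3.
So p(n) = 4n⁴ - (5/2)n² - 5n + 3.
Check: p(2) = 47. ✓

p(n) = 4n^4 - (5/2)n^2 - 5n + 3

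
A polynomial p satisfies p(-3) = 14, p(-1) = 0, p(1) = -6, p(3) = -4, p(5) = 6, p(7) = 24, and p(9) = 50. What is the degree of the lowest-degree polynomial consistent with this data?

2

Forward differences of the values at s = -3, -1, 1, 3, 5, 7, 9:
  p  : 14  0  -6  -4  6  24  50
  Δ  : -14  -6  2  10  18  26
  Δ^2: 8  8  8  8  8
  Δ^3: 0  0  0  0
  Δ^4: 0  0  0
  Δ^5: 0  0
  Δ^6: 0
The second differences are constant (8) and nonzero, while all higher differences vanish, so the minimal degree is 2.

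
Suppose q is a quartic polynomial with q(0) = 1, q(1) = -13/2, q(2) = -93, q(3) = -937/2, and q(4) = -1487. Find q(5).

Write q(x) = ax^4 + bx^3 + cx^2 + dx + e. Substituting each data point gives a linear system:
  e = 1
  a + b + c + d + e = -13/2
  16a + 8b + 4c + 2d + e = -93
  81a + 27b + 9c + 3d + e = -937/2
  256a + 64b + 16c + 4d + e = -1487
Solving the system yields a = -6, b = 1, c = -1/2, d = -2, e = 1.
So q(x) = -6x⁴ + x³ - (1/2)x² - 2x + 1.
Then q(5) = -7293/2.

-7293/2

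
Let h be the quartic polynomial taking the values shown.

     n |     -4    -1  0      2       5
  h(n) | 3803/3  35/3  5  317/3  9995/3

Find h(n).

h(n) = 5n^4 + n^3 + 3n^2 + (1/3)n + 5

Write h(n) = an^4 + bn^3 + cn^2 + dn + e. Substituting each data point gives a linear system:
  256a - 64b + 16c - 4d + e = 3803/3
  a - b + c - d + e = 35/3
  e = 5
  16a + 8b + 4c + 2d + e = 317/3
  625a + 125b + 25c + 5d + e = 9995/3
Solving the system yields a = 5, b = 1, c = 3, d = 1/3, e = 5.
So h(n) = 5n^4 + n^3 + 3n^2 + (1/3)n + 5.
Check: h(2) = 317/3. ✓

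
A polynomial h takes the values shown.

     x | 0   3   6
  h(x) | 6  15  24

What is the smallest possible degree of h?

Forward differences of the values at x = 0, 3, 6:
  h  : 6  15  24
  Δ  : 9  9
  Δ^2: 0
The first differences are constant (9) and nonzero, while all higher differences vanish, so the minimal degree is 1.

1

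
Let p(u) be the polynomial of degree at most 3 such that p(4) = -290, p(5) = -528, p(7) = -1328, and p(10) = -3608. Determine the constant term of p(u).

2

Write p(u) = au^3 + bu^2 + cu + d. Substituting each data point gives a linear system:
  64a + 16b + 4c + d = -290
  125a + 25b + 5c + d = -528
  343a + 49b + 7c + d = -1328
  1000a + 100b + 10c + d = -3608
Solving the system yields a = -3, b = -6, c = -1, d = 2.
So p(u) = -3u^3 - 6u^2 - u + 2.
The constant term is 2.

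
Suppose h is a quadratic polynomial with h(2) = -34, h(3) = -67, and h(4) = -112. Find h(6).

Write h(s) = as^2 + bs + c. Substituting each data point gives a linear system:
  4a + 2b + c = -34
  9a + 3b + c = -67
  16a + 4b + c = -112
Solving the system yields a = -6, b = -3, c = -4.
So h(s) = -6s² - 3s - 4.
Then h(6) = -238.

-238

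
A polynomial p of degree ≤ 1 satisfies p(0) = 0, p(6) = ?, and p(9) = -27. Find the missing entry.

-18

The 2 known points determine the degree-1 polynomial uniquely.
Write p(x) = ax + b. Substituting each data point gives a linear system:
  b = 0
  9a + b = -27
Solving the system yields a = -3, b = 0.
So p(x) = -3x.
Then p(6) = -18.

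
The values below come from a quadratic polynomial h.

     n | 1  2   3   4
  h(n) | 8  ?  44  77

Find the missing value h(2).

21

On equispaced nodes a degree-2 polynomial has vanishing third forward difference, so
  - h(1) + 3·h(2) - 3·h(3) + h(4) = 0.
Substituting the known values and solving for h(2):
  3·h(2) = 63
  h(2) = 21.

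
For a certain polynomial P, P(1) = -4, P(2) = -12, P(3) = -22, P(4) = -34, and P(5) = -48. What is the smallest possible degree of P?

Forward differences of the values at t = 1, 2, 3, 4, 5:
  P  : -4  -12  -22  -34  -48
  Δ  : -8  -10  -12  -14
  Δ^2: -2  -2  -2
  Δ^3: 0  0
  Δ^4: 0
The second differences are constant (-2) and nonzero, while all higher differences vanish, so the minimal degree is 2.

2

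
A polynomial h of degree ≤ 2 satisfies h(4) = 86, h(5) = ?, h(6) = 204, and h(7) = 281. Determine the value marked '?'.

The 3 known points determine the degree-2 polynomial uniquely.
Write h(x) = ax^2 + bx + c. Substituting each data point gives a linear system:
  16a + 4b + c = 86
  36a + 6b + c = 204
  49a + 7b + c = 281
Solving the system yields a = 6, b = -1, c = -6.
So h(x) = 6x² - x - 6.
Then h(5) = 139.

139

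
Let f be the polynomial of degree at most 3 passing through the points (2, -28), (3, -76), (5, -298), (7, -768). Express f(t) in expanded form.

f(t) = -2t^3 - t^2 - 5t + 2

Using the Lagrange interpolation formula with nodes 2, 3, 5, 7:
  L_0(t) = (t - 3)(t - 5)(t - 7) / -15
  L_1(t) = (t - 2)(t - 5)(t - 7) / 8
  L_2(t) = (t - 2)(t - 3)(t - 7) / -12
  L_3(t) = (t - 2)(t - 3)(t - 5) / 40
Then f(t) = -28·L_0(t) - 76·L_1(t) - 298·L_2(t) - 768·L_3(t).
Expanding and collecting terms gives f(t) = -2t^3 - t^2 - 5t + 2.
Check: f(7) = -768. ✓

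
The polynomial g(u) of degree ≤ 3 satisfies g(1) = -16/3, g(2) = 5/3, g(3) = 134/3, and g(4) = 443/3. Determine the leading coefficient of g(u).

Write g(u) = au^3 + bu^2 + cu + d. Substituting each data point gives a linear system:
  a + b + c + d = -16/3
  8a + 4b + 2c + d = 5/3
  27a + 9b + 3c + d = 134/3
  64a + 16b + 4c + d = 443/3
Solving the system yields a = 4, b = -6, c = -3, d = -1/3.
So g(u) = 4u^3 - 6u^2 - 3u - 1/3.
The leading coefficient is 4.

4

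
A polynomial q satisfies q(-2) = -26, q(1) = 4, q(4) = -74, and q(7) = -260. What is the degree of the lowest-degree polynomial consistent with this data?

2

Forward differences of the values at t = -2, 1, 4, 7:
  q  : -26  4  -74  -260
  Δ  : 30  -78  -186
  Δ^2: -108  -108
  Δ^3: 0
The second differences are constant (-108) and nonzero, while all higher differences vanish, so the minimal degree is 2.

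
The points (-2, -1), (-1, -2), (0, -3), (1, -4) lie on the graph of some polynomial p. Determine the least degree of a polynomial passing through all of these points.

1

Forward differences of the values at x = -2, -1, 0, 1:
  p  : -1  -2  -3  -4
  Δ  : -1  -1  -1
  Δ^2: 0  0
  Δ^3: 0
The first differences are constant (-1) and nonzero, while all higher differences vanish, so the minimal degree is 1.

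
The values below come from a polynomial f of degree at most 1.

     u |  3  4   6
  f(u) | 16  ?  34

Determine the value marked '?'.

The 2 known points determine the degree-1 polynomial uniquely.
Write f(u) = au + b. Substituting each data point gives a linear system:
  3a + b = 16
  6a + b = 34
Solving the system yields a = 6, b = -2.
So f(u) = 6u - 2.
Then f(4) = 22.

22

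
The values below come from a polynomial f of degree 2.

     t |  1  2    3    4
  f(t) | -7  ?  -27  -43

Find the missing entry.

-15

The 3 known points determine the degree-2 polynomial uniquely.
Write f(t) = at^2 + bt + c. Substituting each data point gives a linear system:
  a + b + c = -7
  9a + 3b + c = -27
  16a + 4b + c = -43
Solving the system yields a = -2, b = -2, c = -3.
So f(t) = -2t^2 - 2t - 3.
Then f(2) = -15.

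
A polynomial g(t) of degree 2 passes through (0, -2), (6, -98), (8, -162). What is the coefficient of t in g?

-4

Write g(t) = at^2 + bt + c. Substituting each data point gives a linear system:
  c = -2
  36a + 6b + c = -98
  64a + 8b + c = -162
Solving the system yields a = -2, b = -4, c = -2.
So g(t) = -2t^2 - 4t - 2.
The coefficient of t is -4.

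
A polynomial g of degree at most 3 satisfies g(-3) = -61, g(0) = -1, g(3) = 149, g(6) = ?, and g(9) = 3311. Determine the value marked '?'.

The 4 known points determine the degree-3 polynomial uniquely.
Write g(x) = ax^3 + bx^2 + cx + d. Substituting each data point gives a linear system:
  -27a + 9b - 3c + d = -61
  d = -1
  27a + 9b + 3c + d = 149
  729a + 81b + 9c + d = 3311
Solving the system yields a = 4, b = 5, c = -1, d = -1.
So g(x) = 4x^3 + 5x^2 - x - 1.
Then g(6) = 1037.

1037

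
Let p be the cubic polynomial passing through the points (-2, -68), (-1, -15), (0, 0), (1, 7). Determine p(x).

p(x) = 5x^3 - 4x^2 + 6x

Write p(x) = ax^3 + bx^2 + cx + d. Substituting each data point gives a linear system:
  -8a + 4b - 2c + d = -68
  -a + b - c + d = -15
  d = 0
  a + b + c + d = 7
Solving the system yields a = 5, b = -4, c = 6, d = 0.
So p(x) = 5x³ - 4x² + 6x.
Check: p(-2) = -68. ✓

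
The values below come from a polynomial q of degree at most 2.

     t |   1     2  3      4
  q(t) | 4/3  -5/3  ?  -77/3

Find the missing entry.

On equispaced nodes a degree-2 polynomial has vanishing third forward difference, so
  - q(1) + 3·q(2) - 3·q(3) + q(4) = 0.
Substituting the known values and solving for q(3):
  -3·q(3) = 32
  q(3) = -32/3.

-32/3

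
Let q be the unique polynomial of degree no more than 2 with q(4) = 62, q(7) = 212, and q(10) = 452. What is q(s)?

Using the Lagrange interpolation formula with nodes 4, 7, 10:
  L_0(s) = (s - 7)(s - 10) / 18
  L_1(s) = (s - 4)(s - 10) / -9
  L_2(s) = (s - 4)(s - 7) / 18
Then q(s) = 62·L_0(s) + 212·L_1(s) + 452·L_2(s).
Expanding and collecting terms gives q(s) = 5s^2 - 5s + 2.
Check: q(10) = 452. ✓

q(s) = 5s^2 - 5s + 2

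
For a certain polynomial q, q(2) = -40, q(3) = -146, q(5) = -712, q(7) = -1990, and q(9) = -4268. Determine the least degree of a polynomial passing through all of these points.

3

Divided differences on the nodes 2, 3, 5, 7, 9:
  order 0: -40  -146  -712  -1990  -4268
  order 1: -106  -283  -639  -1139
  order 2: -59  -89  -125
  order 3: -6  -6
  order 4: 0
The order-3 divided differences are all -6 (nonzero) and every higher order vanishes, so the data lies on a polynomial of degree exactly 3.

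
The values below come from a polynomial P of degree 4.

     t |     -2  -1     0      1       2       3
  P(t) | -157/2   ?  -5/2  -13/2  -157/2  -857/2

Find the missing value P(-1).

-1/2

On equispaced nodes a degree-4 polynomial has vanishing fifth forward difference, so
  - P(-2) + 5·P(-1) - 10·P(0) + 10·P(1) - 5·P(2) + P(3) = 0.
Substituting the known values and solving for P(-1):
  5·P(-1) = -5/2
  P(-1) = -1/2.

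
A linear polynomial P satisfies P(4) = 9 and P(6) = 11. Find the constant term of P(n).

Write P(n) = an + b. Substituting each data point gives a linear system:
  4a + b = 9
  6a + b = 11
Solving the system yields a = 1, b = 5.
So P(n) = n + 5.
The constant term is 5.

5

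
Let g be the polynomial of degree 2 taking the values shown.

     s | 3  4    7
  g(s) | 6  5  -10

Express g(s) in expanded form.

g(s) = -s^2 + 6s - 3

Write g(s) = as^2 + bs + c. Substituting each data point gives a linear system:
  9a + 3b + c = 6
  16a + 4b + c = 5
  49a + 7b + c = -10
Solving the system yields a = -1, b = 6, c = -3.
So g(s) = -s^2 + 6s - 3.
Check: g(3) = 6. ✓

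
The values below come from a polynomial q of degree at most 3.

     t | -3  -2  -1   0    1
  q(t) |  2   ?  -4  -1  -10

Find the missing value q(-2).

-7

The 4 known points determine the degree-3 polynomial uniquely.
Write q(t) = at^3 + bt^2 + ct + d. Substituting each data point gives a linear system:
  -27a + 9b - 3c + d = 2
  -a + b - c + d = -4
  d = -1
  a + b + c + d = -10
Solving the system yields a = -2, b = -6, c = -1, d = -1.
So q(t) = -2t^3 - 6t^2 - t - 1.
Then q(-2) = -7.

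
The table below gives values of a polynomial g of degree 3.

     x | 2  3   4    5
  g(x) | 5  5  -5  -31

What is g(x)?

g(x) = -x^3 + 4x^2 - x - 1

Using the Lagrange interpolation formula with nodes 2, 3, 4, 5:
  L_0(x) = (x - 3)(x - 4)(x - 5) / -6
  L_1(x) = (x - 2)(x - 4)(x - 5) / 2
  L_2(x) = (x - 2)(x - 3)(x - 5) / -2
  L_3(x) = (x - 2)(x - 3)(x - 4) / 6
Then g(x) = 5·L_0(x) + 5·L_1(x) - 5·L_2(x) - 31·L_3(x).
Expanding and collecting terms gives g(x) = -x^3 + 4x^2 - x - 1.
Check: g(5) = -31. ✓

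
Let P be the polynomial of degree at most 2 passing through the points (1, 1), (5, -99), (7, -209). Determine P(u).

Write P(u) = au^2 + bu + c. Substituting each data point gives a linear system:
  a + b + c = 1
  25a + 5b + c = -99
  49a + 7b + c = -209
Solving the system yields a = -5, b = 5, c = 1.
So P(u) = -5u² + 5u + 1.
Check: P(5) = -99. ✓

P(u) = -5u^2 + 5u + 1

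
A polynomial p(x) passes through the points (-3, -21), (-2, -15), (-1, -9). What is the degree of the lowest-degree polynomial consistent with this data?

Forward differences of the values at x = -3, -2, -1:
  p  : -21  -15  -9
  Δ  : 6  6
  Δ^2: 0
The first differences are constant (6) and nonzero, while all higher differences vanish, so the minimal degree is 1.

1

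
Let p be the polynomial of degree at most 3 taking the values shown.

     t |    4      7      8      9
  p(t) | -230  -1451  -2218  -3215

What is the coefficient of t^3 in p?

-5

Write p(t) = at^3 + bt^2 + ct + d. Substituting each data point gives a linear system:
  64a + 16b + 4c + d = -230
  343a + 49b + 7c + d = -1451
  512a + 64b + 8c + d = -2218
  729a + 81b + 9c + d = -3215
Solving the system yields a = -5, b = 5, c = 3, d = -2.
So p(t) = -5t^3 + 5t^2 + 3t - 2.
The leading coefficient is -5.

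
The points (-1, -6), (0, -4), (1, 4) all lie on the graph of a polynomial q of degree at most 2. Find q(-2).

Using the Lagrange interpolation formula with nodes -1, 0, 1:
  L_0(s) = s(s - 1) / 2
  L_1(s) = (s + 1)(s - 1) / -1
  L_2(s) = (s + 1)s / 2
Then q(s) = -6·L_0(s) - 4·L_1(s) + 4·L_2(s).
Expanding and collecting terms gives q(s) = 3s² + 5s - 4.
Evaluating at s = -2: q(-2) = -2.

-2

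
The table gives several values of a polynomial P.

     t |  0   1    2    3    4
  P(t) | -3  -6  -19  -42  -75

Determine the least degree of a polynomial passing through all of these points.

2

Forward differences of the values at t = 0, 1, 2, 3, 4:
  P  : -3  -6  -19  -42  -75
  Δ  : -3  -13  -23  -33
  Δ^2: -10  -10  -10
  Δ^3: 0  0
  Δ^4: 0
The second differences are constant (-10) and nonzero, while all higher differences vanish, so the minimal degree is 2.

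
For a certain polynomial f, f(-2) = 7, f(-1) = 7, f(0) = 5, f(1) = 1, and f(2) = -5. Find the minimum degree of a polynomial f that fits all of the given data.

2

Forward differences of the values at n = -2, -1, 0, 1, 2:
  f  : 7  7  5  1  -5
  Δ  : 0  -2  -4  -6
  Δ^2: -2  -2  -2
  Δ^3: 0  0
  Δ^4: 0
The second differences are constant (-2) and nonzero, while all higher differences vanish, so the minimal degree is 2.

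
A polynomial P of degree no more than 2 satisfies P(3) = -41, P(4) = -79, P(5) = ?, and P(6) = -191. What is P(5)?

-129

On equispaced nodes a degree-2 polynomial has vanishing third forward difference, so
  - P(3) + 3·P(4) - 3·P(5) + P(6) = 0.
Substituting the known values and solving for P(5):
  -3·P(5) = 387
  P(5) = -129.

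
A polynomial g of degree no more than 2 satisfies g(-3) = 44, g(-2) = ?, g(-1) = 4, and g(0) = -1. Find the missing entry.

19

The 3 known points determine the degree-2 polynomial uniquely.
Write g(s) = as^2 + bs + c. Substituting each data point gives a linear system:
  9a - 3b + c = 44
  a - b + c = 4
  c = -1
Solving the system yields a = 5, b = 0, c = -1.
So g(s) = 5s^2 - 1.
Then g(-2) = 19.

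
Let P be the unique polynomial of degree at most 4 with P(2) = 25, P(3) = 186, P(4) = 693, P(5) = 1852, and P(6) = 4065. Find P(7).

7830

Forward differences of the values at u = 2, 3, 4, 5, 6:
  P  : 25  186  693  1852  4065
  Δ  : 161  507  1159  2213
  Δ^2: 346  652  1054
  Δ^3: 306  402
  Δ^4: 96
The fourth differences are constant, confirming degree 4.
Interpolating (Newton forward form) and evaluating at u = 7 gives P(7) = 7830.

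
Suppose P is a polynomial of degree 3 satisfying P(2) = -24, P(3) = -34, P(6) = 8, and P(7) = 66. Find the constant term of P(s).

Write P(s) = as^3 + bs^2 + cs + d. Substituting each data point gives a linear system:
  8a + 4b + 2c + d = -24
  27a + 9b + 3c + d = -34
  216a + 36b + 6c + d = 8
  343a + 49b + 7c + d = 66
Solving the system yields a = 1, b = -5, c = -4, d = -4.
So P(s) = s^3 - 5s^2 - 4s - 4.
The constant term is -4.

-4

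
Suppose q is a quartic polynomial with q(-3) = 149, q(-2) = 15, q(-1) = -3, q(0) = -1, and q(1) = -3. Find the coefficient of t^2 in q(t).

Write q(t) = at^4 + bt^3 + ct^2 + dt + e. Substituting each data point gives a linear system:
  81a - 27b + 9c - 3d + e = 149
  16a - 8b + 4c - 2d + e = 15
  a - b + c - d + e = -3
  e = -1
  a + b + c + d + e = -3
Solving the system yields a = 3, b = 2, c = -5, d = -2, e = -1.
So q(t) = 3t^4 + 2t^3 - 5t^2 - 2t - 1.
The coefficient of t^2 is -5.

-5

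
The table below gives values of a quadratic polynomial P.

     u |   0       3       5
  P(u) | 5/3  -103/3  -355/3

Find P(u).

Write P(u) = au^2 + bu + c. Substituting each data point gives a linear system:
  c = 5/3
  9a + 3b + c = -103/3
  25a + 5b + c = -355/3
Solving the system yields a = -6, b = 6, c = 5/3.
So P(u) = -6u² + 6u + 5/3.
Check: P(0) = 5/3. ✓

P(u) = -6u^2 + 6u + 5/3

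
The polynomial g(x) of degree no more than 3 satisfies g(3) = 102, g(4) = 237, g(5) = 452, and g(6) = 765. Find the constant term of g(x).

-3

Write g(x) = ax^3 + bx^2 + cx + d. Substituting each data point gives a linear system:
  27a + 9b + 3c + d = 102
  64a + 16b + 4c + d = 237
  125a + 25b + 5c + d = 452
  216a + 36b + 6c + d = 765
Solving the system yields a = 3, b = 4, c = -4, d = -3.
So g(x) = 3x³ + 4x² - 4x - 3.
The constant term is -3.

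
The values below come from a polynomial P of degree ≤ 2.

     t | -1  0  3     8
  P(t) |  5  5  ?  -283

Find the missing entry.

The 3 known points determine the degree-2 polynomial uniquely.
Write P(t) = at^2 + bt + c. Substituting each data point gives a linear system:
  a - b + c = 5
  c = 5
  64a + 8b + c = -283
Solving the system yields a = -4, b = -4, c = 5.
So P(t) = -4t² - 4t + 5.
Then P(3) = -43.

-43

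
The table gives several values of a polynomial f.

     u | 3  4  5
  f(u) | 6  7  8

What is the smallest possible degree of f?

1

Forward differences of the values at u = 3, 4, 5:
  f  : 6  7  8
  Δ  : 1  1
  Δ^2: 0
The first differences are constant (1) and nonzero, while all higher differences vanish, so the minimal degree is 1.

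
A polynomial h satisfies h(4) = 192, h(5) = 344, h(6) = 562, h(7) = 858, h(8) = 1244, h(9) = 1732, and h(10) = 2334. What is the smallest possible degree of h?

3

Forward differences of the values at s = 4, 5, 6, 7, 8, 9, 10:
  h  : 192  344  562  858  1244  1732  2334
  Δ  : 152  218  296  386  488  602
  Δ^2: 66  78  90  102  114
  Δ^3: 12  12  12  12
  Δ^4: 0  0  0
  Δ^5: 0  0
  Δ^6: 0
The third differences are constant (12) and nonzero, while all higher differences vanish, so the minimal degree is 3.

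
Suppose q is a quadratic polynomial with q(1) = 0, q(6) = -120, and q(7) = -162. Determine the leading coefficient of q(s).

Write q(s) = as^2 + bs + c. Substituting each data point gives a linear system:
  a + b + c = 0
  36a + 6b + c = -120
  49a + 7b + c = -162
Solving the system yields a = -3, b = -3, c = 6.
So q(s) = -3s^2 - 3s + 6.
The leading coefficient is -3.

-3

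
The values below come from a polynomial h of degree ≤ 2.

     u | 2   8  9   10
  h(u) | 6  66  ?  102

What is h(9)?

The 3 known points determine the degree-2 polynomial uniquely.
Write h(u) = au^2 + bu + c. Substituting each data point gives a linear system:
  4a + 2b + c = 6
  64a + 8b + c = 66
  100a + 10b + c = 102
Solving the system yields a = 1, b = 0, c = 2.
So h(u) = u^2 + 2.
Then h(9) = 83.

83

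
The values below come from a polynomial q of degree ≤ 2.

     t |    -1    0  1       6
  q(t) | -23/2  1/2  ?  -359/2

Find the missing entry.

The 3 known points determine the degree-2 polynomial uniquely.
Write q(t) = at^2 + bt + c. Substituting each data point gives a linear system:
  a - b + c = -23/2
  c = 1/2
  36a + 6b + c = -359/2
Solving the system yields a = -6, b = 6, c = 1/2.
So q(t) = -6t² + 6t + 1/2.
Then q(1) = 1/2.

1/2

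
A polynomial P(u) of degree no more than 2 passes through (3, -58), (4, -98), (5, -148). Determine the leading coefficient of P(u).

Write P(u) = au^2 + bu + c. Substituting each data point gives a linear system:
  9a + 3b + c = -58
  16a + 4b + c = -98
  25a + 5b + c = -148
Solving the system yields a = -5, b = -5, c = 2.
So P(u) = -5u² - 5u + 2.
The leading coefficient is -5.

-5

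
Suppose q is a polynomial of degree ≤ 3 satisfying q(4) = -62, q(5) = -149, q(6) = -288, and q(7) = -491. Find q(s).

q(s) = -2s^3 + 4s^2 - s + 6

Using the Lagrange interpolation formula with nodes 4, 5, 6, 7:
  L_0(s) = (s - 5)(s - 6)(s - 7) / -6
  L_1(s) = (s - 4)(s - 6)(s - 7) / 2
  L_2(s) = (s - 4)(s - 5)(s - 7) / -2
  L_3(s) = (s - 4)(s - 5)(s - 6) / 6
Then q(s) = -62·L_0(s) - 149·L_1(s) - 288·L_2(s) - 491·L_3(s).
Expanding and collecting terms gives q(s) = -2s^3 + 4s^2 - s + 6.
Check: q(5) = -149. ✓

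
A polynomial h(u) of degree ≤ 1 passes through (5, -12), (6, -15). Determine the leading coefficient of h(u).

Write h(u) = au + b. Substituting each data point gives a linear system:
  5a + b = -12
  6a + b = -15
Solving the system yields a = -3, b = 3.
So h(u) = -3u + 3.
The leading coefficient is -3.

-3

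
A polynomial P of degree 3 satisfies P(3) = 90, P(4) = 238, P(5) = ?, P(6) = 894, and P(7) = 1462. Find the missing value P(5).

496

On equispaced nodes a degree-3 polynomial has vanishing fourth forward difference, so
  P(3) - 4·P(4) + 6·P(5) - 4·P(6) + P(7) = 0.
Substituting the known values and solving for P(5):
  6·P(5) = 2976
  P(5) = 496.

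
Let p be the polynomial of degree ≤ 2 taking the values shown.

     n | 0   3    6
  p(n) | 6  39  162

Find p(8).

Forward differences of the values at n = 0, 3, 6:
  p  : 6  39  162
  Δ  : 33  123
  Δ^2: 90
The second differences are constant, confirming degree 2.
Interpolating (Newton forward form) and evaluating at n = 8 gives p(8) = 294.

294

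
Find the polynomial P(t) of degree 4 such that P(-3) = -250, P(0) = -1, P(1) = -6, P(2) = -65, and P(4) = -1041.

P(t) = -4t^4 - t^3 + 4t^2 - 4t - 1

Write P(t) = at^4 + bt^3 + ct^2 + dt + e. Substituting each data point gives a linear system:
  81a - 27b + 9c - 3d + e = -250
  e = -1
  a + b + c + d + e = -6
  16a + 8b + 4c + 2d + e = -65
  256a + 64b + 16c + 4d + e = -1041
Solving the system yields a = -4, b = -1, c = 4, d = -4, e = -1.
So P(t) = -4t^4 - t^3 + 4t^2 - 4t - 1.
Check: P(0) = -1. ✓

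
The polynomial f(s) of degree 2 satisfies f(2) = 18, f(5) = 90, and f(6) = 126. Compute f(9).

270

Using the Lagrange interpolation formula with nodes 2, 5, 6:
  L_0(s) = (s - 5)(s - 6) / 12
  L_1(s) = (s - 2)(s - 6) / -3
  L_2(s) = (s - 2)(s - 5) / 4
Then f(s) = 18·L_0(s) + 90·L_1(s) + 126·L_2(s).
Expanding and collecting terms gives f(s) = 3s^2 + 3s.
Evaluating at s = 9: f(9) = 270.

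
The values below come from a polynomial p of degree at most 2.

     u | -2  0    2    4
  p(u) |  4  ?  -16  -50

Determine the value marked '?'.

The 3 known points determine the degree-2 polynomial uniquely.
Write p(u) = au^2 + bu + c. Substituting each data point gives a linear system:
  4a - 2b + c = 4
  4a + 2b + c = -16
  16a + 4b + c = -50
Solving the system yields a = -2, b = -5, c = 2.
So p(u) = -2u² - 5u + 2.
Then p(0) = 2.

2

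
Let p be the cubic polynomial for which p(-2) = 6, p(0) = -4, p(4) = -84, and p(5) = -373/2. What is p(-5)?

Write p(n) = an^3 + bn^2 + cn + d. Substituting each data point gives a linear system:
  -8a + 4b - 2c + d = 6
  d = -4
  64a + 16b + 4c + d = -84
  125a + 25b + 5c + d = -373/2
Solving the system yields a = -2, b = 3/2, c = 6, d = -4.
So p(n) = -2n³ + (3/2)n² + 6n - 4.
Then p(-5) = 507/2.

507/2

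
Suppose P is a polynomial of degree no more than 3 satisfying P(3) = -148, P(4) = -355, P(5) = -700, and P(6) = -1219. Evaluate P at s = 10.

-5755

Using the Lagrange interpolation formula with nodes 3, 4, 5, 6:
  L_0(s) = (s - 4)(s - 5)(s - 6) / -6
  L_1(s) = (s - 3)(s - 5)(s - 6) / 2
  L_2(s) = (s - 3)(s - 4)(s - 6) / -2
  L_3(s) = (s - 3)(s - 4)(s - 5) / 6
Then P(s) = -148·L_0(s) - 355·L_1(s) - 700·L_2(s) - 1219·L_3(s).
Expanding and collecting terms gives P(s) = -6s³ + 3s² - 6s + 5.
Evaluating at s = 10: P(10) = -5755.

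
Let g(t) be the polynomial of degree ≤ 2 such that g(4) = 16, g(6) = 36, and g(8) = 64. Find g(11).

121

Using the Lagrange interpolation formula with nodes 4, 6, 8:
  L_0(t) = (t - 6)(t - 8) / 8
  L_1(t) = (t - 4)(t - 8) / -4
  L_2(t) = (t - 4)(t - 6) / 8
Then g(t) = 16·L_0(t) + 36·L_1(t) + 64·L_2(t).
Expanding and collecting terms gives g(t) = t².
Evaluating at t = 11: g(11) = 121.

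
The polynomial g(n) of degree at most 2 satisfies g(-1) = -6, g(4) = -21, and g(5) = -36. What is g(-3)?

Using the Lagrange interpolation formula with nodes -1, 4, 5:
  L_0(n) = (n - 4)(n - 5) / 30
  L_1(n) = (n + 1)(n - 5) / -5
  L_2(n) = (n + 1)(n - 4) / 6
Then g(n) = -6·L_0(n) - 21·L_1(n) - 36·L_2(n).
Expanding and collecting terms gives g(n) = -2n^2 + 3n - 1.
Evaluating at n = -3: g(-3) = -28.

-28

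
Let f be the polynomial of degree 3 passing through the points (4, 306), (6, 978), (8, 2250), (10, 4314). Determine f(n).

Using the Lagrange interpolation formula with nodes 4, 6, 8, 10:
  L_0(n) = (n - 6)(n - 8)(n - 10) / -48
  L_1(n) = (n - 4)(n - 8)(n - 10) / 16
  L_2(n) = (n - 4)(n - 6)(n - 10) / -16
  L_3(n) = (n - 4)(n - 6)(n - 8) / 48
Then f(n) = 306·L_0(n) + 978·L_1(n) + 2250·L_2(n) + 4314·L_3(n).
Expanding and collecting terms gives f(n) = 4n³ + 3n² + 2n - 6.
Check: f(6) = 978. ✓

f(n) = 4n^3 + 3n^2 + 2n - 6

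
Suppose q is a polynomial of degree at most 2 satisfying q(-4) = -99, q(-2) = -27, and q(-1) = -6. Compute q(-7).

-282

Write q(u) = au^2 + bu + c. Substituting each data point gives a linear system:
  16a - 4b + c = -99
  4a - 2b + c = -27
  a - b + c = -6
Solving the system yields a = -5, b = 6, c = 5.
So q(u) = -5u^2 + 6u + 5.
Then q(-7) = -282.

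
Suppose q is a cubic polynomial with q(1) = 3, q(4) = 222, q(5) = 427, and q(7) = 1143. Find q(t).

Write q(t) = at^3 + bt^2 + ct + d. Substituting each data point gives a linear system:
  a + b + c + d = 3
  64a + 16b + 4c + d = 222
  125a + 25b + 5c + d = 427
  343a + 49b + 7c + d = 1143
Solving the system yields a = 3, b = 3, c = -5, d = 2.
So q(t) = 3t^3 + 3t^2 - 5t + 2.
Check: q(1) = 3. ✓

q(t) = 3t^3 + 3t^2 - 5t + 2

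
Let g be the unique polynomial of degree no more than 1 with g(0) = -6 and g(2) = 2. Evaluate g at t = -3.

-18

Write g(t) = at + b. Substituting each data point gives a linear system:
  b = -6
  2a + b = 2
Solving the system yields a = 4, b = -6.
So g(t) = 4t - 6.
Then g(-3) = -18.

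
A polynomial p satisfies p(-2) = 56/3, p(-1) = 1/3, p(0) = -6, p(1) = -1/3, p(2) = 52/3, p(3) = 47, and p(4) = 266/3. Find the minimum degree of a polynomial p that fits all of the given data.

2

Forward differences of the values at s = -2, -1, 0, 1, 2, 3, 4:
  p  : 56/3  1/3  -6  -1/3  52/3  47  266/3
  Δ  : -55/3  -19/3  17/3  53/3  89/3  125/3
  Δ^2: 12  12  12  12  12
  Δ^3: 0  0  0  0
  Δ^4: 0  0  0
  Δ^5: 0  0
  Δ^6: 0
The second differences are constant (12) and nonzero, while all higher differences vanish, so the minimal degree is 2.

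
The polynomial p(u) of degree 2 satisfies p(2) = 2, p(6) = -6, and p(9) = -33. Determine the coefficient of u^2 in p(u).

-1

Write p(u) = au^2 + bu + c. Substituting each data point gives a linear system:
  4a + 2b + c = 2
  36a + 6b + c = -6
  81a + 9b + c = -33
Solving the system yields a = -1, b = 6, c = -6.
So p(u) = -u^2 + 6u - 6.
The leading coefficient is -1.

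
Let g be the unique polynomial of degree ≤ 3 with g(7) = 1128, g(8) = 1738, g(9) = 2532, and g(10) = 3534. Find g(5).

364

Using the Lagrange interpolation formula with nodes 7, 8, 9, 10:
  L_0(t) = (t - 8)(t - 9)(t - 10) / -6
  L_1(t) = (t - 7)(t - 9)(t - 10) / 2
  L_2(t) = (t - 7)(t - 8)(t - 10) / -2
  L_3(t) = (t - 7)(t - 8)(t - 9) / 6
Then g(t) = 1128·L_0(t) + 1738·L_1(t) + 2532·L_2(t) + 3534·L_3(t).
Expanding and collecting terms gives g(t) = 4t³ - 4t² - 6t - 6.
Evaluating at t = 5: g(5) = 364.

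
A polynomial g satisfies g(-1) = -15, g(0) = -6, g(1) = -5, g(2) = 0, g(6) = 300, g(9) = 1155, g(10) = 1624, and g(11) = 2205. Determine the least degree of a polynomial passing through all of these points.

3

Divided differences on the nodes -1, 0, 1, 2, 6, 9, 10, 11:
  order 0: -15  -6  -5  0  300  1155  1624  2205
  order 1: 9  1  5  75  285  469  581
  order 2: -4  2  14  30  46  56
  order 3: 2  2  2  2  2
  order 4: 0  0  0  0
  order 5: 0  0  0
  order 6: 0  0
  order 7: 0
The order-3 divided differences are all 2 (nonzero) and every higher order vanishes, so the data lies on a polynomial of degree exactly 3.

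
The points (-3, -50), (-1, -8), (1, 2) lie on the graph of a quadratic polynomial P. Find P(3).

-20

Using the Lagrange interpolation formula with nodes -3, -1, 1:
  L_0(x) = (x + 1)(x - 1) / 8
  L_1(x) = (x + 3)(x - 1) / -4
  L_2(x) = (x + 3)(x + 1) / 8
Then P(x) = -50·L_0(x) - 8·L_1(x) + 2·L_2(x).
Expanding and collecting terms gives P(x) = -4x^2 + 5x + 1.
Evaluating at x = 3: P(3) = -20.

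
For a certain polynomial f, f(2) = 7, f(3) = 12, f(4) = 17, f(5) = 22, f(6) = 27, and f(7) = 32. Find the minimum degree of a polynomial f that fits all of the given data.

1

Forward differences of the values at s = 2, 3, 4, 5, 6, 7:
  f  : 7  12  17  22  27  32
  Δ  : 5  5  5  5  5
  Δ^2: 0  0  0  0
  Δ^3: 0  0  0
  Δ^4: 0  0
  Δ^5: 0
The first differences are constant (5) and nonzero, while all higher differences vanish, so the minimal degree is 1.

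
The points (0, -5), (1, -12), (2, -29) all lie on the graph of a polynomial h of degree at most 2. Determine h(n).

h(n) = -5n^2 - 2n - 5

Using the Lagrange interpolation formula with nodes 0, 1, 2:
  L_0(n) = (n - 1)(n - 2) / 2
  L_1(n) = n(n - 2) / -1
  L_2(n) = n(n - 1) / 2
Then h(n) = -5·L_0(n) - 12·L_1(n) - 29·L_2(n).
Expanding and collecting terms gives h(n) = -5n^2 - 2n - 5.
Check: h(0) = -5. ✓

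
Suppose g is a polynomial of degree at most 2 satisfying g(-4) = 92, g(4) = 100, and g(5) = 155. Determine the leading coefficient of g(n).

6

Write g(n) = an^2 + bn + c. Substituting each data point gives a linear system:
  16a - 4b + c = 92
  16a + 4b + c = 100
  25a + 5b + c = 155
Solving the system yields a = 6, b = 1, c = 0.
So g(n) = 6n^2 + n.
The leading coefficient is 6.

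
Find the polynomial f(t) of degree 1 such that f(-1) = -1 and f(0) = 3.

f(t) = 4t + 3

Write f(t) = at + b. Substituting each data point gives a linear system:
  -a + b = -1
  b = 3
Solving the system yields a = 4, b = 3.
So f(t) = 4t + 3.
Check: f(0) = 3. ✓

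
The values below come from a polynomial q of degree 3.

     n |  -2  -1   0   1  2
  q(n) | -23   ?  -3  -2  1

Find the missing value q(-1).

The 4 known points determine the degree-3 polynomial uniquely.
Write q(n) = an^3 + bn^2 + cn + d. Substituting each data point gives a linear system:
  -8a + 4b - 2c + d = -23
  d = -3
  a + b + c + d = -2
  8a + 4b + 2c + d = 1
Solving the system yields a = 1, b = -2, c = 2, d = -3.
So q(n) = n^3 - 2n^2 + 2n - 3.
Then q(-1) = -8.

-8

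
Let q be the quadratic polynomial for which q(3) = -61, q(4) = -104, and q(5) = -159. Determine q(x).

Write q(x) = ax^2 + bx + c. Substituting each data point gives a linear system:
  9a + 3b + c = -61
  16a + 4b + c = -104
  25a + 5b + c = -159
Solving the system yields a = -6, b = -1, c = -4.
So q(x) = -6x² - x - 4.
Check: q(5) = -159. ✓

q(x) = -6x^2 - x - 4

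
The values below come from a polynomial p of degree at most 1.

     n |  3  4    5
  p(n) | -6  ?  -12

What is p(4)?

-9

The 2 known points determine the degree-1 polynomial uniquely.
Write p(n) = an + b. Substituting each data point gives a linear system:
  3a + b = -6
  5a + b = -12
Solving the system yields a = -3, b = 3.
So p(n) = -3n + 3.
Then p(4) = -9.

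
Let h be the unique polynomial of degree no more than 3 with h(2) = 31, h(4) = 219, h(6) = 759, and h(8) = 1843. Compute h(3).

93

Forward differences of the values at x = 2, 4, 6, 8:
  h  : 31  219  759  1843
  Δ  : 188  540  1084
  Δ^2: 352  544
  Δ^3: 192
The third differences are constant, confirming degree 3.
Interpolating (Newton forward form) and evaluating at x = 3 gives h(3) = 93.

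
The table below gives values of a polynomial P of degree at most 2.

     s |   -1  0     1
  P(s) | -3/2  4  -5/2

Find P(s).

P(s) = -6s^2 - (1/2)s + 4

Write P(s) = as^2 + bs + c. Substituting each data point gives a linear system:
  a - b + c = -3/2
  c = 4
  a + b + c = -5/2
Solving the system yields a = -6, b = -1/2, c = 4.
So P(s) = -6s^2 - (1/2)s + 4.
Check: P(0) = 4. ✓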